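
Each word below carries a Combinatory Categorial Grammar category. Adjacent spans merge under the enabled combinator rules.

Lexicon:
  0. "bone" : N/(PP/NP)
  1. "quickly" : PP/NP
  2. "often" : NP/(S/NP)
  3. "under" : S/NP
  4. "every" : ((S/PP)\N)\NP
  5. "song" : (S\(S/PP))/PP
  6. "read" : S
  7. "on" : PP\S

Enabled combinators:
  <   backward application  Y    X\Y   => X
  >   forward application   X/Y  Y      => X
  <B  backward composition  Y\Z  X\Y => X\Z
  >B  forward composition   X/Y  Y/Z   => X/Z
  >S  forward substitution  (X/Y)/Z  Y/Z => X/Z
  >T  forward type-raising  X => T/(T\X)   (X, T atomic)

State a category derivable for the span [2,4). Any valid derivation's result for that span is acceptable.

[0,8] S   <
  [0,2] N   >
    [0,1] "bone" : N/(PP/NP)
    [1,2] "quickly" : PP/NP
  [2,8] S\N   <B
    [2,5] (S/PP)\N   <
      [2,4] NP   >
        [2,3] "often" : NP/(S/NP)
        [3,4] "under" : S/NP
      [4,5] "every" : ((S/PP)\N)\NP
    [5,8] S\(S/PP)   >
      [5,6] "song" : (S\(S/PP))/PP
      [6,8] PP   >
        [6,7] PP/(PP\S)   >T
          [6,7] "read" : S
        [7,8] "on" : PP\S

NP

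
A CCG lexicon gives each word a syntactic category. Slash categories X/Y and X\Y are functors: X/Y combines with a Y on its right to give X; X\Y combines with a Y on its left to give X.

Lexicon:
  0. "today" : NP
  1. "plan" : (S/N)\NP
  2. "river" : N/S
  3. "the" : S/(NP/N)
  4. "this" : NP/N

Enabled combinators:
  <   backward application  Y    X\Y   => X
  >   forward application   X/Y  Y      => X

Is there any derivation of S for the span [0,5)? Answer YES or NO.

YES

[0,5] S   >
  [0,2] S/N   <
    [0,1] "today" : NP
    [1,2] "plan" : (S/N)\NP
  [2,5] N   >
    [2,3] "river" : N/S
    [3,5] S   >
      [3,4] "the" : S/(NP/N)
      [4,5] "this" : NP/N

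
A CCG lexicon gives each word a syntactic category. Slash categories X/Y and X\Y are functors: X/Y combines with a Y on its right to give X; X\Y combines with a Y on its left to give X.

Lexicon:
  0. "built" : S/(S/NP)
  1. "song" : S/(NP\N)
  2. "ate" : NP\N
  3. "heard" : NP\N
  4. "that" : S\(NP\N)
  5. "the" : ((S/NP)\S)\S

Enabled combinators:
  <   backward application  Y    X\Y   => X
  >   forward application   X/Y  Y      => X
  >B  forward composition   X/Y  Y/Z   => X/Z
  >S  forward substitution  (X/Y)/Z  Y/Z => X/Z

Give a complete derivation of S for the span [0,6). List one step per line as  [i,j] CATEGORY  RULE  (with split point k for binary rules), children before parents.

[0,6] S   >
  [0,1] "built" : S/(S/NP)
  [1,6] S/NP   <
    [1,3] S   >
      [1,2] "song" : S/(NP\N)
      [2,3] "ate" : NP\N
    [3,6] (S/NP)\S   <
      [3,5] S   <
        [3,4] "heard" : NP\N
        [4,5] "that" : S\(NP\N)
      [5,6] "the" : ((S/NP)\S)\S

[0,1] S/(S/NP)  lex  "built"
[1,2] S/(NP\N)  lex  "song"
[2,3] NP\N  lex  "ate"
[1,3] S  >  k=2
[3,4] NP\N  lex  "heard"
[4,5] S\(NP\N)  lex  "that"
[3,5] S  <  k=4
[5,6] ((S/NP)\S)\S  lex  "the"
[3,6] (S/NP)\S  <  k=5
[1,6] S/NP  <  k=3
[0,6] S  >  k=1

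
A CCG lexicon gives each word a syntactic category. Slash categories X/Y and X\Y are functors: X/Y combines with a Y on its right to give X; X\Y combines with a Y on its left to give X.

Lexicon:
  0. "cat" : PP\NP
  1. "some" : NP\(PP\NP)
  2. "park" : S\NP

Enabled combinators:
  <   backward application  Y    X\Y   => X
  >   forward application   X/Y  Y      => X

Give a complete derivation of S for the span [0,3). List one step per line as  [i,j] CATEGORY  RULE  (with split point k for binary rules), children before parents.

[0,3] S   <
  [0,2] NP   <
    [0,1] "cat" : PP\NP
    [1,2] "some" : NP\(PP\NP)
  [2,3] "park" : S\NP

[0,1] PP\NP  lex  "cat"
[1,2] NP\(PP\NP)  lex  "some"
[0,2] NP  <  k=1
[2,3] S\NP  lex  "park"
[0,3] S  <  k=2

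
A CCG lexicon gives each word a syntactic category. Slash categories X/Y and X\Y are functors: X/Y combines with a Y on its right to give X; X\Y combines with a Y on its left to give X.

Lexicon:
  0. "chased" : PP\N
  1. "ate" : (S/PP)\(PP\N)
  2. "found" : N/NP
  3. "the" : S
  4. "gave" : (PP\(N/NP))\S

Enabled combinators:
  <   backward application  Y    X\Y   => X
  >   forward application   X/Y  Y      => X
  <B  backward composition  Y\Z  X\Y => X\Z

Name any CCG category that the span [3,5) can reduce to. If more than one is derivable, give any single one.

[0,5] S   >
  [0,2] S/PP   <
    [0,1] "chased" : PP\N
    [1,2] "ate" : (S/PP)\(PP\N)
  [2,5] PP   <
    [2,3] "found" : N/NP
    [3,5] PP\(N/NP)   <
      [3,4] "the" : S
      [4,5] "gave" : (PP\(N/NP))\S

PP\(N/NP)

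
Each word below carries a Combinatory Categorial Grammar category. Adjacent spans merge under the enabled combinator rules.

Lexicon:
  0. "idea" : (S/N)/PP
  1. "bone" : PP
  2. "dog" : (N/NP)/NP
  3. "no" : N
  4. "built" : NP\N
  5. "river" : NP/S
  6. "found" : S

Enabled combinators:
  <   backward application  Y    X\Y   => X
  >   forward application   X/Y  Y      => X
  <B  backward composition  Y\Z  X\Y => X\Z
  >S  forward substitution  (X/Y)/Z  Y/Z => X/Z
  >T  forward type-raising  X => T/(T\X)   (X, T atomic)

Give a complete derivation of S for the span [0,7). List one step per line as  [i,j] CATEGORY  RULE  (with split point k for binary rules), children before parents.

[0,7] S   >
  [0,2] S/N   >
    [0,1] "idea" : (S/N)/PP
    [1,2] "bone" : PP
  [2,7] N   >
    [2,5] N/NP   >
      [2,3] "dog" : (N/NP)/NP
      [3,5] NP   <
        [3,4] "no" : N
        [4,5] "built" : NP\N
    [5,7] NP   >
      [5,6] "river" : NP/S
      [6,7] "found" : S

[0,1] (S/N)/PP  lex  "idea"
[1,2] PP  lex  "bone"
[0,2] S/N  >  k=1
[2,3] (N/NP)/NP  lex  "dog"
[3,4] N  lex  "no"
[4,5] NP\N  lex  "built"
[3,5] NP  <  k=4
[2,5] N/NP  >  k=3
[5,6] NP/S  lex  "river"
[6,7] S  lex  "found"
[5,7] NP  >  k=6
[2,7] N  >  k=5
[0,7] S  >  k=2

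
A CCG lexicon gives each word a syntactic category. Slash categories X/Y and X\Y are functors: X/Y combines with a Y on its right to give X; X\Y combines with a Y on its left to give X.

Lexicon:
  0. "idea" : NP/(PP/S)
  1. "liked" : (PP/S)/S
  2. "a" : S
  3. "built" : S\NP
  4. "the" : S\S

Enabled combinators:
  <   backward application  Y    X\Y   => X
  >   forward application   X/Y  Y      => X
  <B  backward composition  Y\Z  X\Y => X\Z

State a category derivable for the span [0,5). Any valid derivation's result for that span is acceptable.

S

[0,5] S   <
  [0,3] NP   >
    [0,1] "idea" : NP/(PP/S)
    [1,3] PP/S   >
      [1,2] "liked" : (PP/S)/S
      [2,3] "a" : S
  [3,5] S\NP   <B
    [3,4] "built" : S\NP
    [4,5] "the" : S\S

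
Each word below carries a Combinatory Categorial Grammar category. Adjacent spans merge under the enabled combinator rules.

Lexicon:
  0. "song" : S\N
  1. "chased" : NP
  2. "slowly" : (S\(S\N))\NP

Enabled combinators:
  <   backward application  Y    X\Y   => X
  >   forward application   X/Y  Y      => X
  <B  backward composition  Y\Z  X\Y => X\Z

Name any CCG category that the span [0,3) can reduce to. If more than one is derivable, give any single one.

[0,3] S   <
  [0,1] "song" : S\N
  [1,3] S\(S\N)   <
    [1,2] "chased" : NP
    [2,3] "slowly" : (S\(S\N))\NP

S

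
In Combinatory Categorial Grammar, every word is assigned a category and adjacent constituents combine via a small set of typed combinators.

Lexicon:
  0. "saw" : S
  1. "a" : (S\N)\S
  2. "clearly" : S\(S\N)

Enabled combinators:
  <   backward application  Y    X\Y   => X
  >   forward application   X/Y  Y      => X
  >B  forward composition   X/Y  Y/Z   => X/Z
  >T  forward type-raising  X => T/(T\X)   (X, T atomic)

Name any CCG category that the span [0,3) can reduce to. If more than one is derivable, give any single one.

S

[0,3] S   <
  [0,2] S\N   <
    [0,1] "saw" : S
    [1,2] "a" : (S\N)\S
  [2,3] "clearly" : S\(S\N)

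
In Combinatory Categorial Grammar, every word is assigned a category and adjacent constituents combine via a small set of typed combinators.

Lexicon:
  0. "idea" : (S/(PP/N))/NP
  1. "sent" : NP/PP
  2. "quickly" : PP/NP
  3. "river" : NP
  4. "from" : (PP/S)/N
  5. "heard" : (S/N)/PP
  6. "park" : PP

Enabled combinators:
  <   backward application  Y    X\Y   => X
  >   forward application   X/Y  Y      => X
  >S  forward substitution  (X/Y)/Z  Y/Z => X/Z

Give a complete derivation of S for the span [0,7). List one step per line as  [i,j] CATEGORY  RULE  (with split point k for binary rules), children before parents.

[0,1] (S/(PP/N))/NP  lex  "idea"
[1,2] NP/PP  lex  "sent"
[2,3] PP/NP  lex  "quickly"
[3,4] NP  lex  "river"
[2,4] PP  >  k=3
[1,4] NP  >  k=2
[0,4] S/(PP/N)  >  k=1
[4,5] (PP/S)/N  lex  "from"
[5,6] (S/N)/PP  lex  "heard"
[6,7] PP  lex  "park"
[5,7] S/N  >  k=6
[4,7] PP/N  >S  k=5
[0,7] S  >  k=4

[0,7] S   >
  [0,4] S/(PP/N)   >
    [0,1] "idea" : (S/(PP/N))/NP
    [1,4] NP   >
      [1,2] "sent" : NP/PP
      [2,4] PP   >
        [2,3] "quickly" : PP/NP
        [3,4] "river" : NP
  [4,7] PP/N   >S
    [4,5] "from" : (PP/S)/N
    [5,7] S/N   >
      [5,6] "heard" : (S/N)/PP
      [6,7] "park" : PP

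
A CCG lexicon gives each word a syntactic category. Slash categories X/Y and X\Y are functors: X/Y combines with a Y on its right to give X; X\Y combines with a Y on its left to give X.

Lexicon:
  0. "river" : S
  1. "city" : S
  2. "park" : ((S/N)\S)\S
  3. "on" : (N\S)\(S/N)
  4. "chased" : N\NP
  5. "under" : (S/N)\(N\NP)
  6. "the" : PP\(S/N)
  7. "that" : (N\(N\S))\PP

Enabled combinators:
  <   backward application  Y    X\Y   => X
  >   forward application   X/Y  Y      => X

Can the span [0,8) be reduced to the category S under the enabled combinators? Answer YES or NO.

NO

S S ((S/N)\S)\S (N\S)\(S/N) N\NP (S/N)\(N\NP) PP\(S/N) (N\(N\S))\PP
CKY chart[0,8] = {N}; S ∉ chart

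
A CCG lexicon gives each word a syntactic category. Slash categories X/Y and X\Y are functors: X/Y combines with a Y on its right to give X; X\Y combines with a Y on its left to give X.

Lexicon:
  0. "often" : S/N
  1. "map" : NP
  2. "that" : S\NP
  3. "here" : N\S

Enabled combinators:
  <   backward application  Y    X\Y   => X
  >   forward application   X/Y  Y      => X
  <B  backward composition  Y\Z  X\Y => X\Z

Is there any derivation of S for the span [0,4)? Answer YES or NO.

YES

[0,4] S   >
  [0,1] "often" : S/N
  [1,4] N   <
    [1,2] "map" : NP
    [2,4] N\NP   <B
      [2,3] "that" : S\NP
      [3,4] "here" : N\S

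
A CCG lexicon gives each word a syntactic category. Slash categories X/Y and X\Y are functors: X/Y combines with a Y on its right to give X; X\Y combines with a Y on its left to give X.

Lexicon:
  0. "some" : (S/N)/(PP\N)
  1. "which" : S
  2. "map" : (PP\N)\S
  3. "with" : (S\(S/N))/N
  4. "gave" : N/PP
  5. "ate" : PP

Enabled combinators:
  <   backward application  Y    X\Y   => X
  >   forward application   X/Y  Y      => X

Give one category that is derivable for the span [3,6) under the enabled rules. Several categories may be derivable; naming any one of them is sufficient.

S\(S/N)

[0,6] S   <
  [0,3] S/N   >
    [0,1] "some" : (S/N)/(PP\N)
    [1,3] PP\N   <
      [1,2] "which" : S
      [2,3] "map" : (PP\N)\S
  [3,6] S\(S/N)   >
    [3,4] "with" : (S\(S/N))/N
    [4,6] N   >
      [4,5] "gave" : N/PP
      [5,6] "ate" : PP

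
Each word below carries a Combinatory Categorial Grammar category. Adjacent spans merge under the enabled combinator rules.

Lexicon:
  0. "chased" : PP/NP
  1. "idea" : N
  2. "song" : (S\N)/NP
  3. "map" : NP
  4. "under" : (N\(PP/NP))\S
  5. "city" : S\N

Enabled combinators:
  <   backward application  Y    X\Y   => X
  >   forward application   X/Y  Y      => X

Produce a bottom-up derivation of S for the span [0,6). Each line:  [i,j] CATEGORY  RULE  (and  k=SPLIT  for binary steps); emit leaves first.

[0,1] PP/NP  lex  "chased"
[1,2] N  lex  "idea"
[2,3] (S\N)/NP  lex  "song"
[3,4] NP  lex  "map"
[2,4] S\N  >  k=3
[1,4] S  <  k=2
[4,5] (N\(PP/NP))\S  lex  "under"
[1,5] N\(PP/NP)  <  k=4
[0,5] N  <  k=1
[5,6] S\N  lex  "city"
[0,6] S  <  k=5

[0,6] S   <
  [0,5] N   <
    [0,1] "chased" : PP/NP
    [1,5] N\(PP/NP)   <
      [1,4] S   <
        [1,2] "idea" : N
        [2,4] S\N   >
          [2,3] "song" : (S\N)/NP
          [3,4] "map" : NP
      [4,5] "under" : (N\(PP/NP))\S
  [5,6] "city" : S\N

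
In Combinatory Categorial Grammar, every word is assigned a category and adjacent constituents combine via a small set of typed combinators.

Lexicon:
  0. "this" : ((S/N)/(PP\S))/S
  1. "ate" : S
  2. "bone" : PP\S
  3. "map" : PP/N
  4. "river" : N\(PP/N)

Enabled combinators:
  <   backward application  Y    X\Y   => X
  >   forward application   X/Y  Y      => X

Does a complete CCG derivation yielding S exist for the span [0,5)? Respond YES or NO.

[0,5] S   >
  [0,3] S/N   >
    [0,2] (S/N)/(PP\S)   >
      [0,1] "this" : ((S/N)/(PP\S))/S
      [1,2] "ate" : S
    [2,3] "bone" : PP\S
  [3,5] N   <
    [3,4] "map" : PP/N
    [4,5] "river" : N\(PP/N)

YES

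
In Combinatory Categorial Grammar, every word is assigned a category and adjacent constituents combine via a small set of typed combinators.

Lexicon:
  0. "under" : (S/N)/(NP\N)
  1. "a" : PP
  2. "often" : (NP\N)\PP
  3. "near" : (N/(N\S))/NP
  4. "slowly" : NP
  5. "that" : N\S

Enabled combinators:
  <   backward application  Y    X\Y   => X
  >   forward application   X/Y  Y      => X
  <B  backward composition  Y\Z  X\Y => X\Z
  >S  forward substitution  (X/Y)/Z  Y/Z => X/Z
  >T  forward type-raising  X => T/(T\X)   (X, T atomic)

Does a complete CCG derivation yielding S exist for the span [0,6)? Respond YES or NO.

YES

[0,6] S   >
  [0,3] S/N   >
    [0,1] "under" : (S/N)/(NP\N)
    [1,3] NP\N   <
      [1,2] "a" : PP
      [2,3] "often" : (NP\N)\PP
  [3,6] N   >
    [3,5] N/(N\S)   >
      [3,4] "near" : (N/(N\S))/NP
      [4,5] "slowly" : NP
    [5,6] "that" : N\S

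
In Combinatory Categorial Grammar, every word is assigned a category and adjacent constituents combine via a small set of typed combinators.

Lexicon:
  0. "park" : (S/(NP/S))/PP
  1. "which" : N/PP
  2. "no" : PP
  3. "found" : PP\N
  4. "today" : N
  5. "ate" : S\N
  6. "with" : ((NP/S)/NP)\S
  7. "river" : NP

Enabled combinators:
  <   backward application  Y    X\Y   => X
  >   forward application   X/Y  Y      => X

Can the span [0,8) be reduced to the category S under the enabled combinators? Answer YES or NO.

YES

[0,8] S   >
  [0,4] S/(NP/S)   >
    [0,1] "park" : (S/(NP/S))/PP
    [1,4] PP   <
      [1,3] N   >
        [1,2] "which" : N/PP
        [2,3] "no" : PP
      [3,4] "found" : PP\N
  [4,8] NP/S   >
    [4,7] (NP/S)/NP   <
      [4,6] S   <
        [4,5] "today" : N
        [5,6] "ate" : S\N
      [6,7] "with" : ((NP/S)/NP)\S
    [7,8] "river" : NP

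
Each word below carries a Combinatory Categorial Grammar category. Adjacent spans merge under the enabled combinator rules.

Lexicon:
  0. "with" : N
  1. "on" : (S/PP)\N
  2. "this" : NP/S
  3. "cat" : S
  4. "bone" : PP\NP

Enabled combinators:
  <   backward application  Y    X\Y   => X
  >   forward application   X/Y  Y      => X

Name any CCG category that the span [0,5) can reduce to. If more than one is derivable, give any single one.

S

[0,5] S   >
  [0,2] S/PP   <
    [0,1] "with" : N
    [1,2] "on" : (S/PP)\N
  [2,5] PP   <
    [2,4] NP   >
      [2,3] "this" : NP/S
      [3,4] "cat" : S
    [4,5] "bone" : PP\NP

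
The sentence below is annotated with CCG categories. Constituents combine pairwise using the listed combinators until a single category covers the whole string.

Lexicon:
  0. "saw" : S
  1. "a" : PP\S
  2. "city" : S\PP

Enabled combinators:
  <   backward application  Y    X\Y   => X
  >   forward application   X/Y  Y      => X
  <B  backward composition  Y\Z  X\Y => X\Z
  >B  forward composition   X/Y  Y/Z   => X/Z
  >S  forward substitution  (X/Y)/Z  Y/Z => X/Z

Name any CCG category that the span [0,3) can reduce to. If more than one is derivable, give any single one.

[0,3] S   <
  [0,2] PP   <
    [0,1] "saw" : S
    [1,2] "a" : PP\S
  [2,3] "city" : S\PP

S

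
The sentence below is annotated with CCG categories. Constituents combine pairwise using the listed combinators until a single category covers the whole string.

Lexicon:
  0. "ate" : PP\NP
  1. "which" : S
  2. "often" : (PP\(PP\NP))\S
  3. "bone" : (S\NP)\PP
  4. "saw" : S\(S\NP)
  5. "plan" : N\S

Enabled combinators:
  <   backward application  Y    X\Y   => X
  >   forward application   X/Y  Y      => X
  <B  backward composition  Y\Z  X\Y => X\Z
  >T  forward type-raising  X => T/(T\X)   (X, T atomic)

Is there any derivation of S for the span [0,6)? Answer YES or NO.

NO

PP\NP S (PP\(PP\NP))\S (S\NP)\PP S\(S\NP) N\S
CKY chart[0,6] = {N, N/(N\N), NP/(NP\N), PP/(PP\N), S/(S\N)}; S ∉ chart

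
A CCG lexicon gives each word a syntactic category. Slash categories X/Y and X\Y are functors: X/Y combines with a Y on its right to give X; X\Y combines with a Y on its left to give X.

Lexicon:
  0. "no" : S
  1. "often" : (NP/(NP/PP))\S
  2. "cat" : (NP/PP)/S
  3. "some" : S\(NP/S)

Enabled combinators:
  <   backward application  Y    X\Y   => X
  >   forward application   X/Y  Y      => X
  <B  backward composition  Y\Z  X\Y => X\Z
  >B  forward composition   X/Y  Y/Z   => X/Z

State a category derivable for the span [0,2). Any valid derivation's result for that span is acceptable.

NP/(NP/PP)

[0,4] S   <
  [0,3] NP/S   >B
    [0,2] NP/(NP/PP)   <
      [0,1] "no" : S
      [1,2] "often" : (NP/(NP/PP))\S
    [2,3] "cat" : (NP/PP)/S
  [3,4] "some" : S\(NP/S)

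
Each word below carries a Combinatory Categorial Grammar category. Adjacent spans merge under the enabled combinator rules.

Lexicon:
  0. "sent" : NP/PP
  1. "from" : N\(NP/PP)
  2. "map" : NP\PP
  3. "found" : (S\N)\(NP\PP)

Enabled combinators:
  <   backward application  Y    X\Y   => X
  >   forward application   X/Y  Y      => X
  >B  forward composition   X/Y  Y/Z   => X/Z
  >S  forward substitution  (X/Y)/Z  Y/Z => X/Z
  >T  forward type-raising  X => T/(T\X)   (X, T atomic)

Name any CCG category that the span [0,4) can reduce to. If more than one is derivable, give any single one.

[0,4] S   <
  [0,2] N   <
    [0,1] "sent" : NP/PP
    [1,2] "from" : N\(NP/PP)
  [2,4] S\N   <
    [2,3] "map" : NP\PP
    [3,4] "found" : (S\N)\(NP\PP)

S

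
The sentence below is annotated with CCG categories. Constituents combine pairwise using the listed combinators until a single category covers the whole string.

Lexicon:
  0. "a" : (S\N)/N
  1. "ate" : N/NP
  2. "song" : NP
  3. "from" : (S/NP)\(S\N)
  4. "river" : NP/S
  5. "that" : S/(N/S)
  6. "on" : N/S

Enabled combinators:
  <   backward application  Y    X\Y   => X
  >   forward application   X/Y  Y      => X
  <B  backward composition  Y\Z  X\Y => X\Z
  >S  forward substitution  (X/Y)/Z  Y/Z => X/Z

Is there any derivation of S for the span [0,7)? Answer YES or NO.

YES

[0,7] S   >
  [0,4] S/NP   <
    [0,3] S\N   >
      [0,1] "a" : (S\N)/N
      [1,3] N   >
        [1,2] "ate" : N/NP
        [2,3] "song" : NP
    [3,4] "from" : (S/NP)\(S\N)
  [4,7] NP   >
    [4,5] "river" : NP/S
    [5,7] S   >
      [5,6] "that" : S/(N/S)
      [6,7] "on" : N/S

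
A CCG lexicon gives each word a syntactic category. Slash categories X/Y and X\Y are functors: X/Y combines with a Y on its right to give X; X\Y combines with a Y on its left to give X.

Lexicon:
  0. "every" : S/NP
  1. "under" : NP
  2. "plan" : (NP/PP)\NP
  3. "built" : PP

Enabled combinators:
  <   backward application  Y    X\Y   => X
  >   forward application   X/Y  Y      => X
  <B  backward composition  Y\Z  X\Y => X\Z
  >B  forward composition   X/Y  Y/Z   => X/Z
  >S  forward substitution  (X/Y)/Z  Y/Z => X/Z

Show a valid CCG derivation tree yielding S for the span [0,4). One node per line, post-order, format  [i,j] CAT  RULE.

[0,1] S/NP  lex  "every"
[1,2] NP  lex  "under"
[2,3] (NP/PP)\NP  lex  "plan"
[1,3] NP/PP  <  k=2
[3,4] PP  lex  "built"
[1,4] NP  >  k=3
[0,4] S  >  k=1

[0,4] S   >
  [0,1] "every" : S/NP
  [1,4] NP   >
    [1,3] NP/PP   <
      [1,2] "under" : NP
      [2,3] "plan" : (NP/PP)\NP
    [3,4] "built" : PP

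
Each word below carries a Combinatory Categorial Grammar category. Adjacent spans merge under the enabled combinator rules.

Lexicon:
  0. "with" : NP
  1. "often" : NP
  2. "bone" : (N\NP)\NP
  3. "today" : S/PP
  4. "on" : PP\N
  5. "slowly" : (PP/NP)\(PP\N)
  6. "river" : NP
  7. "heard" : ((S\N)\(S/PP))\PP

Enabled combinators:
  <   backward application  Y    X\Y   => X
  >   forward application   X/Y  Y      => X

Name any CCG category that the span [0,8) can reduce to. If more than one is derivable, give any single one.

[0,8] S   <
  [0,3] N   <
    [0,1] "with" : NP
    [1,3] N\NP   <
      [1,2] "often" : NP
      [2,3] "bone" : (N\NP)\NP
  [3,8] S\N   <
    [3,4] "today" : S/PP
    [4,8] (S\N)\(S/PP)   <
      [4,7] PP   >
        [4,6] PP/NP   <
          [4,5] "on" : PP\N
          [5,6] "slowly" : (PP/NP)\(PP\N)
        [6,7] "river" : NP
      [7,8] "heard" : ((S\N)\(S/PP))\PP

S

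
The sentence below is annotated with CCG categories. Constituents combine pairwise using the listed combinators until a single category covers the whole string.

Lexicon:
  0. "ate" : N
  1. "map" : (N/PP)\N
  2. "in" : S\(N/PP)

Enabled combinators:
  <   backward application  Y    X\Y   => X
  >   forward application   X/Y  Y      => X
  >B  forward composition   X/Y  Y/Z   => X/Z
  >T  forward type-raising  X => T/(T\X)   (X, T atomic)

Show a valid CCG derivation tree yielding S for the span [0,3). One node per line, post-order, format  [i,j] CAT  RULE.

[0,3] S   <
  [0,2] N/PP   <
    [0,1] "ate" : N
    [1,2] "map" : (N/PP)\N
  [2,3] "in" : S\(N/PP)

[0,1] N  lex  "ate"
[1,2] (N/PP)\N  lex  "map"
[0,2] N/PP  <  k=1
[2,3] S\(N/PP)  lex  "in"
[0,3] S  <  k=2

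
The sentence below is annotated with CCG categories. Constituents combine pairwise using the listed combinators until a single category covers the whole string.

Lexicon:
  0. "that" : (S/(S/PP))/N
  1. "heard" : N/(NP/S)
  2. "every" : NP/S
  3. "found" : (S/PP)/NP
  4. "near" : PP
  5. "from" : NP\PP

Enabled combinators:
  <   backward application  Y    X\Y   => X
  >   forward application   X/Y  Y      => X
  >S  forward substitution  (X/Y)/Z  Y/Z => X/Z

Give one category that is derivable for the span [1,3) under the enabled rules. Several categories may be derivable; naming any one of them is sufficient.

N

[0,6] S   >
  [0,3] S/(S/PP)   >
    [0,1] "that" : (S/(S/PP))/N
    [1,3] N   >
      [1,2] "heard" : N/(NP/S)
      [2,3] "every" : NP/S
  [3,6] S/PP   >
    [3,4] "found" : (S/PP)/NP
    [4,6] NP   <
      [4,5] "near" : PP
      [5,6] "from" : NP\PP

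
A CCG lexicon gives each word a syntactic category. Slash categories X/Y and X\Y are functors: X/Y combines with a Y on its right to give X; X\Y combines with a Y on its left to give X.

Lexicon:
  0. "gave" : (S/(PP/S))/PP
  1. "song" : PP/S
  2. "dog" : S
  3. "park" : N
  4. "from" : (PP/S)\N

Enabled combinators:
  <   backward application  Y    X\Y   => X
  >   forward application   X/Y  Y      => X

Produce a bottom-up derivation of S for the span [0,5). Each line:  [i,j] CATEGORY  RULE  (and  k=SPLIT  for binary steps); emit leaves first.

[0,1] (S/(PP/S))/PP  lex  "gave"
[1,2] PP/S  lex  "song"
[2,3] S  lex  "dog"
[1,3] PP  >  k=2
[0,3] S/(PP/S)  >  k=1
[3,4] N  lex  "park"
[4,5] (PP/S)\N  lex  "from"
[3,5] PP/S  <  k=4
[0,5] S  >  k=3

[0,5] S   >
  [0,3] S/(PP/S)   >
    [0,1] "gave" : (S/(PP/S))/PP
    [1,3] PP   >
      [1,2] "song" : PP/S
      [2,3] "dog" : S
  [3,5] PP/S   <
    [3,4] "park" : N
    [4,5] "from" : (PP/S)\N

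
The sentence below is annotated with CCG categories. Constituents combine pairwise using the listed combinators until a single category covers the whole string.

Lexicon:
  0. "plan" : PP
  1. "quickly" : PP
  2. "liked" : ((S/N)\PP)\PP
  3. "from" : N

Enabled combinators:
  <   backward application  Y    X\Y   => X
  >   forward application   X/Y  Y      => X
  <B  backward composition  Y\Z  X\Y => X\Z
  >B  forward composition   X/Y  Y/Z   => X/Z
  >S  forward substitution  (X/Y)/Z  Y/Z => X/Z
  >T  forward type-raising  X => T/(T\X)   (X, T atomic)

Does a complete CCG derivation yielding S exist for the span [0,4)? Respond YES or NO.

[0,4] S   >
  [0,3] S/N   <
    [0,1] "plan" : PP
    [1,3] (S/N)\PP   <
      [1,2] "quickly" : PP
      [2,3] "liked" : ((S/N)\PP)\PP
  [3,4] "from" : N

YES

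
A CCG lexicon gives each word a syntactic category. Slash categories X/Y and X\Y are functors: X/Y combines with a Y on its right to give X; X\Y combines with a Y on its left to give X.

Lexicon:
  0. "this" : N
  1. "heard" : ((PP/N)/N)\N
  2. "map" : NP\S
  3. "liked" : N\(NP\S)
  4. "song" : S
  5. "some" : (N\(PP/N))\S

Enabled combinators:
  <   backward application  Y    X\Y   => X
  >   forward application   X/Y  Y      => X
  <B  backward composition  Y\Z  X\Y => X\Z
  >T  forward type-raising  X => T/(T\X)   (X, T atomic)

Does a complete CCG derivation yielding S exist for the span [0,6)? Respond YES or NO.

N ((PP/N)/N)\N NP\S N\(NP\S) S (N\(PP/N))\S
CKY chart[0,6] = {N, N/(N\N), NP/(NP\N), PP/(PP\N), S/(S\N)}; S ∉ chart

NO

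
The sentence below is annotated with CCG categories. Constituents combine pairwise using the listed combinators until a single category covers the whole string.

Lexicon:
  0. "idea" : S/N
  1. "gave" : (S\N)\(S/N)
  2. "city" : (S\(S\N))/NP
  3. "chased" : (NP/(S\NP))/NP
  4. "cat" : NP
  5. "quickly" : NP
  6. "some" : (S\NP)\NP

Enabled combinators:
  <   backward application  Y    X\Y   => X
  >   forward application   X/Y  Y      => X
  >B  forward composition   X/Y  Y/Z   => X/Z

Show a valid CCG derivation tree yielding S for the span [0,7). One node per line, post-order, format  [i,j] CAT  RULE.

[0,1] S/N  lex  "idea"
[1,2] (S\N)\(S/N)  lex  "gave"
[0,2] S\N  <  k=1
[2,3] (S\(S\N))/NP  lex  "city"
[3,4] (NP/(S\NP))/NP  lex  "chased"
[4,5] NP  lex  "cat"
[3,5] NP/(S\NP)  >  k=4
[5,6] NP  lex  "quickly"
[6,7] (S\NP)\NP  lex  "some"
[5,7] S\NP  <  k=6
[3,7] NP  >  k=5
[2,7] S\(S\N)  >  k=3
[0,7] S  <  k=2

[0,7] S   <
  [0,2] S\N   <
    [0,1] "idea" : S/N
    [1,2] "gave" : (S\N)\(S/N)
  [2,7] S\(S\N)   >
    [2,3] "city" : (S\(S\N))/NP
    [3,7] NP   >
      [3,5] NP/(S\NP)   >
        [3,4] "chased" : (NP/(S\NP))/NP
        [4,5] "cat" : NP
      [5,7] S\NP   <
        [5,6] "quickly" : NP
        [6,7] "some" : (S\NP)\NP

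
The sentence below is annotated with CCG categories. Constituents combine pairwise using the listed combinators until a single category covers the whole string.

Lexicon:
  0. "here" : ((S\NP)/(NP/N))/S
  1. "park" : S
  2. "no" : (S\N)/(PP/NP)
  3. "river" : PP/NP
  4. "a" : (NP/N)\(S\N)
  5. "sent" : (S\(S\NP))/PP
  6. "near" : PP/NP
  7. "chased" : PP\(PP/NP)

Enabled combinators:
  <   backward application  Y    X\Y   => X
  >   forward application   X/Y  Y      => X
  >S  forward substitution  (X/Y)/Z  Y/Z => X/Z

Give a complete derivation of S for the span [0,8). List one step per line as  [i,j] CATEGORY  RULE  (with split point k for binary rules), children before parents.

[0,8] S   <
  [0,5] S\NP   >
    [0,2] (S\NP)/(NP/N)   >
      [0,1] "here" : ((S\NP)/(NP/N))/S
      [1,2] "park" : S
    [2,5] NP/N   <
      [2,4] S\N   >
        [2,3] "no" : (S\N)/(PP/NP)
        [3,4] "river" : PP/NP
      [4,5] "a" : (NP/N)\(S\N)
  [5,8] S\(S\NP)   >
    [5,6] "sent" : (S\(S\NP))/PP
    [6,8] PP   <
      [6,7] "near" : PP/NP
      [7,8] "chased" : PP\(PP/NP)

[0,1] ((S\NP)/(NP/N))/S  lex  "here"
[1,2] S  lex  "park"
[0,2] (S\NP)/(NP/N)  >  k=1
[2,3] (S\N)/(PP/NP)  lex  "no"
[3,4] PP/NP  lex  "river"
[2,4] S\N  >  k=3
[4,5] (NP/N)\(S\N)  lex  "a"
[2,5] NP/N  <  k=4
[0,5] S\NP  >  k=2
[5,6] (S\(S\NP))/PP  lex  "sent"
[6,7] PP/NP  lex  "near"
[7,8] PP\(PP/NP)  lex  "chased"
[6,8] PP  <  k=7
[5,8] S\(S\NP)  >  k=6
[0,8] S  <  k=5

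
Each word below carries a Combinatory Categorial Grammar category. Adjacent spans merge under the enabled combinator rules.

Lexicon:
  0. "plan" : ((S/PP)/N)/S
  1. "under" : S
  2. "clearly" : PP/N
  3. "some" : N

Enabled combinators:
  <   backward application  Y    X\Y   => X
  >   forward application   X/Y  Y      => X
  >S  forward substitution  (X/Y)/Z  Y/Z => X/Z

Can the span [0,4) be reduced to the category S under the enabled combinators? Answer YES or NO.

[0,4] S   >
  [0,3] S/N   >S
    [0,2] (S/PP)/N   >
      [0,1] "plan" : ((S/PP)/N)/S
      [1,2] "under" : S
    [2,3] "clearly" : PP/N
  [3,4] "some" : N

YES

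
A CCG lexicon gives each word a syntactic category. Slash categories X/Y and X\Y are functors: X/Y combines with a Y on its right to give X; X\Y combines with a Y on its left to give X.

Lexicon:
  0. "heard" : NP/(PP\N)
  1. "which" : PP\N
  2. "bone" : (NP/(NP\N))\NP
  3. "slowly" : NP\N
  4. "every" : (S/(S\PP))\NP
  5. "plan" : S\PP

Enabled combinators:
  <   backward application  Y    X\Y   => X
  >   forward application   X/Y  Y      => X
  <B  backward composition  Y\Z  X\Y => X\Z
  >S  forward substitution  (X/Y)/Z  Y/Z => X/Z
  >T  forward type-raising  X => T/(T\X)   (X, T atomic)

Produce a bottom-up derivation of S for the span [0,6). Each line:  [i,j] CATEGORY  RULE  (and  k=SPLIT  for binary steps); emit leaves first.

[0,1] NP/(PP\N)  lex  "heard"
[1,2] PP\N  lex  "which"
[0,2] NP  >  k=1
[2,3] (NP/(NP\N))\NP  lex  "bone"
[0,3] NP/(NP\N)  <  k=2
[3,4] NP\N  lex  "slowly"
[0,4] NP  >  k=3
[4,5] (S/(S\PP))\NP  lex  "every"
[0,5] S/(S\PP)  <  k=4
[5,6] S\PP  lex  "plan"
[0,6] S  >  k=5

[0,6] S   >
  [0,5] S/(S\PP)   <
    [0,4] NP   >
      [0,3] NP/(NP\N)   <
        [0,2] NP   >
          [0,1] "heard" : NP/(PP\N)
          [1,2] "which" : PP\N
        [2,3] "bone" : (NP/(NP\N))\NP
      [3,4] "slowly" : NP\N
    [4,5] "every" : (S/(S\PP))\NP
  [5,6] "plan" : S\PP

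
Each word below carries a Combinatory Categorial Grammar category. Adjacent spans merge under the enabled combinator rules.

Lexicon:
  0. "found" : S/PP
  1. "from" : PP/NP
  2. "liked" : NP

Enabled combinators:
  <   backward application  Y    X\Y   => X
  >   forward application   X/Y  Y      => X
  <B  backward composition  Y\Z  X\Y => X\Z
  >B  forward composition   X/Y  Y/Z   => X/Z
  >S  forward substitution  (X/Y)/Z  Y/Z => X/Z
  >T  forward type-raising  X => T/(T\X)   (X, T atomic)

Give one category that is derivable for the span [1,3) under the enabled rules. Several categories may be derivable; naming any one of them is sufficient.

PP

[0,3] S   >
  [0,1] "found" : S/PP
  [1,3] PP   >
    [1,2] "from" : PP/NP
    [2,3] "liked" : NP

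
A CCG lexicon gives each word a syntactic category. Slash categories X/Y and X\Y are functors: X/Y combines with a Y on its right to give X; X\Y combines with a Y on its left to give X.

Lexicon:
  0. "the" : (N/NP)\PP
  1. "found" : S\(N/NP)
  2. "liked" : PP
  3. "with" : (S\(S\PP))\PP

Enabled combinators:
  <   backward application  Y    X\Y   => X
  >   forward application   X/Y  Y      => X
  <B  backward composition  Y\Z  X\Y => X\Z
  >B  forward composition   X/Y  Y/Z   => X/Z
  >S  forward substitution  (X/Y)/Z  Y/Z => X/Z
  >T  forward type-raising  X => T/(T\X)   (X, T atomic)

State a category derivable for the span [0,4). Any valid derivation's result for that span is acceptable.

[0,4] S   <
  [0,2] S\PP   <B
    [0,1] "the" : (N/NP)\PP
    [1,2] "found" : S\(N/NP)
  [2,4] S\(S\PP)   <
    [2,3] "liked" : PP
    [3,4] "with" : (S\(S\PP))\PP

S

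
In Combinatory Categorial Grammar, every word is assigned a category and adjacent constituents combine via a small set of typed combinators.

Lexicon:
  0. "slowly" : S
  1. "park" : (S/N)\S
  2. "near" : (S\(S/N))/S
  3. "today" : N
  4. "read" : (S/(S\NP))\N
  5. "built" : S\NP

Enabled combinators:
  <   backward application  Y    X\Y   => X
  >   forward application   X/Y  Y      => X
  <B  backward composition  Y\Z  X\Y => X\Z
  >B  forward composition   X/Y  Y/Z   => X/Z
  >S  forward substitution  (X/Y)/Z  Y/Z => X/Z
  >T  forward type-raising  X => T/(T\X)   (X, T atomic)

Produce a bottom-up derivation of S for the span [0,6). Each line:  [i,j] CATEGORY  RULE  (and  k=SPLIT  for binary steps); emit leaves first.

[0,6] S   <
  [0,2] S/N   <
    [0,1] "slowly" : S
    [1,2] "park" : (S/N)\S
  [2,6] S\(S/N)   >
    [2,3] "near" : (S\(S/N))/S
    [3,6] S   >
      [3,5] S/(S\NP)   <
        [3,4] "today" : N
        [4,5] "read" : (S/(S\NP))\N
      [5,6] "built" : S\NP

[0,1] S  lex  "slowly"
[1,2] (S/N)\S  lex  "park"
[0,2] S/N  <  k=1
[2,3] (S\(S/N))/S  lex  "near"
[3,4] N  lex  "today"
[4,5] (S/(S\NP))\N  lex  "read"
[3,5] S/(S\NP)  <  k=4
[5,6] S\NP  lex  "built"
[3,6] S  >  k=5
[2,6] S\(S/N)  >  k=3
[0,6] S  <  k=2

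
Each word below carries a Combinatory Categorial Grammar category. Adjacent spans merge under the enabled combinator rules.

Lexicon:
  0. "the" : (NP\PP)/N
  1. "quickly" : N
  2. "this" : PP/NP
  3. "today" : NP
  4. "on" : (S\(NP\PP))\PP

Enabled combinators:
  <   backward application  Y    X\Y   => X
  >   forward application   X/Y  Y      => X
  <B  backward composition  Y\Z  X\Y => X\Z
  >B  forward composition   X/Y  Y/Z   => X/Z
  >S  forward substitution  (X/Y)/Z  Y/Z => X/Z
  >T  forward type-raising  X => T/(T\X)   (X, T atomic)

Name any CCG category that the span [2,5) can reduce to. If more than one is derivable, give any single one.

[0,5] S   <
  [0,2] NP\PP   >
    [0,1] "the" : (NP\PP)/N
    [1,2] "quickly" : N
  [2,5] S\(NP\PP)   <
    [2,4] PP   >
      [2,3] "this" : PP/NP
      [3,4] "today" : NP
    [4,5] "on" : (S\(NP\PP))\PP

S\(NP\PP)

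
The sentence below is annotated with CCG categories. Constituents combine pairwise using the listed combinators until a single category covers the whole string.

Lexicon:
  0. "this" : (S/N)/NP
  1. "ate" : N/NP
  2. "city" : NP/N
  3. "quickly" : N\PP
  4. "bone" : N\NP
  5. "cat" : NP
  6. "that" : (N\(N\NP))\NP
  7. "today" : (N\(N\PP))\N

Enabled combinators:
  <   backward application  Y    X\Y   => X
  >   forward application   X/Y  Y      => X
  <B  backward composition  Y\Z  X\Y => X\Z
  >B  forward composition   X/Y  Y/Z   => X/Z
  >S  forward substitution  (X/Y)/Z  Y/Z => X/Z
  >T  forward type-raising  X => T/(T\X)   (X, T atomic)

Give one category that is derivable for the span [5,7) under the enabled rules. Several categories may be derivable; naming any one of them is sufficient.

N\(N\NP)

[0,8] S   >
  [0,3] S/N   >B
    [0,2] S/NP   >S
      [0,1] "this" : (S/N)/NP
      [1,2] "ate" : N/NP
    [2,3] "city" : NP/N
  [3,8] N   <
    [3,4] "quickly" : N\PP
    [4,8] N\(N\PP)   <
      [4,7] N   <
        [4,5] "bone" : N\NP
        [5,7] N\(N\NP)   <
          [5,6] "cat" : NP
          [6,7] "that" : (N\(N\NP))\NP
      [7,8] "today" : (N\(N\PP))\N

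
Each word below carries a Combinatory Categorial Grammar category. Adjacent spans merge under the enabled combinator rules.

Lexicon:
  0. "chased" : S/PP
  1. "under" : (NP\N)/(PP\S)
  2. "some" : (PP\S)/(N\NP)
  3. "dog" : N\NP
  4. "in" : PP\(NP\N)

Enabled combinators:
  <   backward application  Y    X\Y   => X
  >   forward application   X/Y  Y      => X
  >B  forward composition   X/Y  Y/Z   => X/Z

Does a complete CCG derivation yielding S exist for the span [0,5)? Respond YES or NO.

[0,5] S   >
  [0,1] "chased" : S/PP
  [1,5] PP   <
    [1,4] NP\N   >
      [1,2] "under" : (NP\N)/(PP\S)
      [2,4] PP\S   >
        [2,3] "some" : (PP\S)/(N\NP)
        [3,4] "dog" : N\NP
    [4,5] "in" : PP\(NP\N)

YES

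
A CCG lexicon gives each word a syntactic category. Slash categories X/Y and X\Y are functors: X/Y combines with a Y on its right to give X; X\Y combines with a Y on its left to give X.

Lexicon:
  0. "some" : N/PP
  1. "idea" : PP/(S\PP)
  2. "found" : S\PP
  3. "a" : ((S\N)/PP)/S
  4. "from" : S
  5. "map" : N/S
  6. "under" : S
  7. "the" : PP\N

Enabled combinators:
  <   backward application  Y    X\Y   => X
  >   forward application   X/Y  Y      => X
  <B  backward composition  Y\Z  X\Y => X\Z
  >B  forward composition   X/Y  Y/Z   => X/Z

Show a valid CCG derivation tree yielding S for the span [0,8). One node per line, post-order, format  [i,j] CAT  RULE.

[0,8] S   <
  [0,3] N   >
    [0,1] "some" : N/PP
    [1,3] PP   >
      [1,2] "idea" : PP/(S\PP)
      [2,3] "found" : S\PP
  [3,8] S\N   >
    [3,5] (S\N)/PP   >
      [3,4] "a" : ((S\N)/PP)/S
      [4,5] "from" : S
    [5,8] PP   <
      [5,7] N   >
        [5,6] "map" : N/S
        [6,7] "under" : S
      [7,8] "the" : PP\N

[0,1] N/PP  lex  "some"
[1,2] PP/(S\PP)  lex  "idea"
[2,3] S\PP  lex  "found"
[1,3] PP  >  k=2
[0,3] N  >  k=1
[3,4] ((S\N)/PP)/S  lex  "a"
[4,5] S  lex  "from"
[3,5] (S\N)/PP  >  k=4
[5,6] N/S  lex  "map"
[6,7] S  lex  "under"
[5,7] N  >  k=6
[7,8] PP\N  lex  "the"
[5,8] PP  <  k=7
[3,8] S\N  >  k=5
[0,8] S  <  k=3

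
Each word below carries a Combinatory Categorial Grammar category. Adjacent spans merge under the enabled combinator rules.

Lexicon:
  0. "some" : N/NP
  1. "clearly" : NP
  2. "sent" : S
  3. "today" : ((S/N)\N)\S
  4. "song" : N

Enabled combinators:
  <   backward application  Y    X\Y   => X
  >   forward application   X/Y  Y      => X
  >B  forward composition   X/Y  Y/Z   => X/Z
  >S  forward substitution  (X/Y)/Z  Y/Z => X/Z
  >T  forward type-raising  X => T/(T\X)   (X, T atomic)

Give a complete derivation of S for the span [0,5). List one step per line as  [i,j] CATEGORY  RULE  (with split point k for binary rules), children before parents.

[0,5] S   >
  [0,4] S/N   <
    [0,2] N   >
      [0,1] "some" : N/NP
      [1,2] "clearly" : NP
    [2,4] (S/N)\N   <
      [2,3] "sent" : S
      [3,4] "today" : ((S/N)\N)\S
  [4,5] "song" : N

[0,1] N/NP  lex  "some"
[1,2] NP  lex  "clearly"
[0,2] N  >  k=1
[2,3] S  lex  "sent"
[3,4] ((S/N)\N)\S  lex  "today"
[2,4] (S/N)\N  <  k=3
[0,4] S/N  <  k=2
[4,5] N  lex  "song"
[0,5] S  >  k=4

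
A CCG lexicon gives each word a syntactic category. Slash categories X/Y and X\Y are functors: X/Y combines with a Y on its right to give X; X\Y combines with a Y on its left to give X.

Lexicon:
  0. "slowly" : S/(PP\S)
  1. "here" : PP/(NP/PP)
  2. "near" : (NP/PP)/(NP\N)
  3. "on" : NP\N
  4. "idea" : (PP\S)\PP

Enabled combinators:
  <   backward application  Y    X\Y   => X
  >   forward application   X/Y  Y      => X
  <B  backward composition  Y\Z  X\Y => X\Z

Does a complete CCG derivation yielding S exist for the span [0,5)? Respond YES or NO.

[0,5] S   >
  [0,1] "slowly" : S/(PP\S)
  [1,5] PP\S   <
    [1,4] PP   >
      [1,2] "here" : PP/(NP/PP)
      [2,4] NP/PP   >
        [2,3] "near" : (NP/PP)/(NP\N)
        [3,4] "on" : NP\N
    [4,5] "idea" : (PP\S)\PP

YES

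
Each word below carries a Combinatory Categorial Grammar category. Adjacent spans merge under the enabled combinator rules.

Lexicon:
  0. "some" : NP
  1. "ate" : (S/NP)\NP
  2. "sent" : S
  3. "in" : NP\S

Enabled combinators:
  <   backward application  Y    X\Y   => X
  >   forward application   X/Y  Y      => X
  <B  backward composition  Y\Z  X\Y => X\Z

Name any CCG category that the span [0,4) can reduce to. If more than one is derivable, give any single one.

S

[0,4] S   >
  [0,2] S/NP   <
    [0,1] "some" : NP
    [1,2] "ate" : (S/NP)\NP
  [2,4] NP   <
    [2,3] "sent" : S
    [3,4] "in" : NP\S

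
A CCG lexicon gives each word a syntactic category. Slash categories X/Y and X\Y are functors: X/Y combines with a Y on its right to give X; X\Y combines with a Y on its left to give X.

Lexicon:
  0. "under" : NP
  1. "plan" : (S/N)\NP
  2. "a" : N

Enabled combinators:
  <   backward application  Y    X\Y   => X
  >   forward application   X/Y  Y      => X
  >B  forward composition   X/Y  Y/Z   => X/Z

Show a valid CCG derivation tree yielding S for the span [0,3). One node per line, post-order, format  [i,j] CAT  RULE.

[0,3] S   >
  [0,2] S/N   <
    [0,1] "under" : NP
    [1,2] "plan" : (S/N)\NP
  [2,3] "a" : N

[0,1] NP  lex  "under"
[1,2] (S/N)\NP  lex  "plan"
[0,2] S/N  <  k=1
[2,3] N  lex  "a"
[0,3] S  >  k=2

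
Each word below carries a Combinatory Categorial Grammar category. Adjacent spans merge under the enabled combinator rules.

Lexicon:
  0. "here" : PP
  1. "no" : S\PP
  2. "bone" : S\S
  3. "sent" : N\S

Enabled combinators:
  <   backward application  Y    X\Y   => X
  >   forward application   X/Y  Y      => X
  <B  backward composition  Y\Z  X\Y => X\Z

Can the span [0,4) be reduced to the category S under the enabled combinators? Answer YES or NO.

PP S\PP S\S N\S
CKY chart[0,4] = {N}; S ∉ chart

NO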